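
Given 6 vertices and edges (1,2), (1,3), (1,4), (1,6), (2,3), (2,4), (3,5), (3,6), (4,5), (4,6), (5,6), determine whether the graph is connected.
Yes (BFS from 1 visits [1, 2, 3, 4, 6, 5] — all 6 vertices reached)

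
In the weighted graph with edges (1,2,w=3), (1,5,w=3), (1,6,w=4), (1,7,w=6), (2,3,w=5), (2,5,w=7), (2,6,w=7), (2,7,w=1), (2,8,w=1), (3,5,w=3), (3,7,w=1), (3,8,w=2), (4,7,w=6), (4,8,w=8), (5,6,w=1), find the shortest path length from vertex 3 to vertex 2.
2 (path: 3 -> 7 -> 2; weights 1 + 1 = 2)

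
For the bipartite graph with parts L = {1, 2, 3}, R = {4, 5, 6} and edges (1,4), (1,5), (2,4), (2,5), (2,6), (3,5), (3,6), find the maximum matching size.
3 (matching: (1,5), (2,4), (3,6); upper bound min(|L|,|R|) = min(3,3) = 3)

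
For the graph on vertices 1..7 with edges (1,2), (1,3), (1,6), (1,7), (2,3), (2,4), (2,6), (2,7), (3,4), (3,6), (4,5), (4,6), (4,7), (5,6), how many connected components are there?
1 (components: {1, 2, 3, 4, 5, 6, 7})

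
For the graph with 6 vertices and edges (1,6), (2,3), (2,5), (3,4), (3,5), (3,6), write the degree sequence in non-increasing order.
[4, 2, 2, 2, 1, 1] (degrees: deg(1)=1, deg(2)=2, deg(3)=4, deg(4)=1, deg(5)=2, deg(6)=2)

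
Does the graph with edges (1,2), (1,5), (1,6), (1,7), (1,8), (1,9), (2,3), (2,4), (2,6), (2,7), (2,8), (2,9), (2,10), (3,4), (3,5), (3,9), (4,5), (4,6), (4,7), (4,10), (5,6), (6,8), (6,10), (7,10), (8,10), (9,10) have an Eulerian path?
Yes — and in fact it has an Eulerian circuit (the graph is connected and all 10 vertices have even degree)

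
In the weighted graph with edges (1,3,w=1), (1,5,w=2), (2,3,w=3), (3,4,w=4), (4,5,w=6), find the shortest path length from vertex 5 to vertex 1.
2 (path: 5 -> 1; weights 2 = 2)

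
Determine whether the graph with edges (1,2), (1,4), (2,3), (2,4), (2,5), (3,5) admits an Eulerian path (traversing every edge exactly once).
Yes — and in fact it has an Eulerian circuit (the graph is connected and all 5 vertices have even degree)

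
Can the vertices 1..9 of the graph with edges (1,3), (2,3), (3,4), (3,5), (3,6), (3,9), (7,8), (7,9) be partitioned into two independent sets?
Yes. Partition: {1, 2, 4, 5, 6, 8, 9}, {3, 7}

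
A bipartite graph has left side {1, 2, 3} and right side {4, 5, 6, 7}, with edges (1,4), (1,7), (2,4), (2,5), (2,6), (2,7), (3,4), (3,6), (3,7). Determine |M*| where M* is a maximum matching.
3 (matching: (1,7), (2,5), (3,6); upper bound min(|L|,|R|) = min(3,4) = 3)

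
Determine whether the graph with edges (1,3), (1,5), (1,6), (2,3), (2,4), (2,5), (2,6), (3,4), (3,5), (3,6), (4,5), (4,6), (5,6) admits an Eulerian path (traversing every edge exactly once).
No (4 vertices have odd degree: {1, 3, 5, 6}; Eulerian path requires 0 or 2)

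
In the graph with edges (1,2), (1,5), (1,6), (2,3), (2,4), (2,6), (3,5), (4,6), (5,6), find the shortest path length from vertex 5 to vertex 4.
2 (path: 5 -> 6 -> 4, 2 edges)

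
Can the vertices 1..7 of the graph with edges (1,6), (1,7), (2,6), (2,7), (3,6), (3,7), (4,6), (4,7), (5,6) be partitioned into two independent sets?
Yes. Partition: {1, 2, 3, 4, 5}, {6, 7}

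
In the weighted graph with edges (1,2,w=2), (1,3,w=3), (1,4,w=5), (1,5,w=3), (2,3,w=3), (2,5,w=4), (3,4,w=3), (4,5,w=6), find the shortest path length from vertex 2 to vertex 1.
2 (path: 2 -> 1; weights 2 = 2)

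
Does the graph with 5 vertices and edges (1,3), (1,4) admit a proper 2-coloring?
Yes. Partition: {1, 2, 5}, {3, 4}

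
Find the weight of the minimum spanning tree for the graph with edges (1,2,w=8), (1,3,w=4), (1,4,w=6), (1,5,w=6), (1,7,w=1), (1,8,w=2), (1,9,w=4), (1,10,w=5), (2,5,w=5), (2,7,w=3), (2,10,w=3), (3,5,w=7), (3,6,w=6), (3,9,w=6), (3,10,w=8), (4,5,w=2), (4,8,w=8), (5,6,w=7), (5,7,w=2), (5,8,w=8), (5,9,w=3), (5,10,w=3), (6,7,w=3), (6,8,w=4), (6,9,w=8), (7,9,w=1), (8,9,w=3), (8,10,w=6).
21 (MST edges: (1,3,w=4), (1,7,w=1), (1,8,w=2), (2,7,w=3), (2,10,w=3), (4,5,w=2), (5,7,w=2), (6,7,w=3), (7,9,w=1); sum of weights 4 + 1 + 2 + 3 + 3 + 2 + 2 + 3 + 1 = 21)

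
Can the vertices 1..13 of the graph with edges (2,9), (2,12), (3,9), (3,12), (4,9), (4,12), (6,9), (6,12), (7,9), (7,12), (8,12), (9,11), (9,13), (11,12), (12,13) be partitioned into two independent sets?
Yes. Partition: {1, 2, 3, 4, 5, 6, 7, 8, 10, 11, 13}, {9, 12}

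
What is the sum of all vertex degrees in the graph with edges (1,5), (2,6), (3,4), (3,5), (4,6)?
10 (handshake: sum of degrees = 2|E| = 2 x 5 = 10)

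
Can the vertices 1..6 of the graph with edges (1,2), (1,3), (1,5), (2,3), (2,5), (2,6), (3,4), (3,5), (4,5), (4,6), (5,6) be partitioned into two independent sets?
No (odd cycle of length 3: 5 -> 1 -> 2 -> 5)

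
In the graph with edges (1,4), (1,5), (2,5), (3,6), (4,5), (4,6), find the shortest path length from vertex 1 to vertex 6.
2 (path: 1 -> 4 -> 6, 2 edges)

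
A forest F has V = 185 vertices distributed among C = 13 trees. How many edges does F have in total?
172 (Each of the 13 component trees on V_i vertices has V_i - 1 edges; summing gives V - C = 185 - 13 = 172)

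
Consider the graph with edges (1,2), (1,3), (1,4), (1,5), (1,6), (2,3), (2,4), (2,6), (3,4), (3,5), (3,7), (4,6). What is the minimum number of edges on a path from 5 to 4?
2 (path: 5 -> 1 -> 4, 2 edges)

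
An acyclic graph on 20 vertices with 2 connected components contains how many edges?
18 (Each of the 2 component trees on V_i vertices has V_i - 1 edges; summing gives V - C = 20 - 2 = 18)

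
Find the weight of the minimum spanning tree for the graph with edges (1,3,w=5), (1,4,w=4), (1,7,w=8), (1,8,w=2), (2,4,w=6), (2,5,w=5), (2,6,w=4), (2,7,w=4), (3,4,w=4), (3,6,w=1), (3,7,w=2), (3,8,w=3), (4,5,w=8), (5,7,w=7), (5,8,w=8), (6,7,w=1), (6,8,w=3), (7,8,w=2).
19 (MST edges: (1,4,w=4), (1,8,w=2), (2,5,w=5), (2,6,w=4), (3,6,w=1), (6,7,w=1), (7,8,w=2); sum of weights 4 + 2 + 5 + 4 + 1 + 1 + 2 = 19)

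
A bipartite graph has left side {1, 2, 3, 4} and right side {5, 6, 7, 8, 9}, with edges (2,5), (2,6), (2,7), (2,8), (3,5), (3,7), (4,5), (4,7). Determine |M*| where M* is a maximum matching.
3 (matching: (2,8), (3,7), (4,5); upper bound min(|L|,|R|) = min(4,5) = 4)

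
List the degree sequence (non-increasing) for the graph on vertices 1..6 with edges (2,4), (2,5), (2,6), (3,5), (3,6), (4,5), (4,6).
[3, 3, 3, 3, 2, 0] (degrees: deg(1)=0, deg(2)=3, deg(3)=2, deg(4)=3, deg(5)=3, deg(6)=3)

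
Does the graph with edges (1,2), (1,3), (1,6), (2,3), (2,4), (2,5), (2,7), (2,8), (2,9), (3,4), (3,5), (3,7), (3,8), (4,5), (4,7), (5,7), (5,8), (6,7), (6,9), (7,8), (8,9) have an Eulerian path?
No (6 vertices have odd degree: {1, 2, 5, 6, 8, 9}; Eulerian path requires 0 or 2)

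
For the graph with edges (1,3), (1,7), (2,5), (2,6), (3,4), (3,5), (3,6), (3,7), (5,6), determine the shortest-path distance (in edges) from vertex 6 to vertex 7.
2 (path: 6 -> 3 -> 7, 2 edges)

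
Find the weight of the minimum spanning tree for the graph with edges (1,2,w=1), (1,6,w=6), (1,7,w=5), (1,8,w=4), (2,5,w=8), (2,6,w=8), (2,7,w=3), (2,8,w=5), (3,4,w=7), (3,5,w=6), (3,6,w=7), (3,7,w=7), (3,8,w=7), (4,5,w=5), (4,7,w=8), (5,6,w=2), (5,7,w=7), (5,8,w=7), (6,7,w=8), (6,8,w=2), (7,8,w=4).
23 (MST edges: (1,2,w=1), (1,8,w=4), (2,7,w=3), (3,5,w=6), (4,5,w=5), (5,6,w=2), (6,8,w=2); sum of weights 1 + 4 + 3 + 6 + 5 + 2 + 2 = 23)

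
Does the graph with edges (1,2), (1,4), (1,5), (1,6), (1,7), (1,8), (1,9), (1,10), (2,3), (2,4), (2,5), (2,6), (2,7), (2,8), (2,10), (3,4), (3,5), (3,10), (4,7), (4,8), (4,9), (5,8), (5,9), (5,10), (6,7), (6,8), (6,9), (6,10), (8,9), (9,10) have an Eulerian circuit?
Yes (the graph is connected and all 10 vertices have even degree)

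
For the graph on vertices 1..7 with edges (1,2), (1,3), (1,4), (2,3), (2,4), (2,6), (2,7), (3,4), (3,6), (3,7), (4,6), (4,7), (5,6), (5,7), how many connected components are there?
1 (components: {1, 2, 3, 4, 5, 6, 7})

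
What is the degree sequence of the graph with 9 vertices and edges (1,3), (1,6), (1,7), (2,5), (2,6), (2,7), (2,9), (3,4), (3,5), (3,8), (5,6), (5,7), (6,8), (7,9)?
[4, 4, 4, 4, 4, 3, 2, 2, 1] (degrees: deg(1)=3, deg(2)=4, deg(3)=4, deg(4)=1, deg(5)=4, deg(6)=4, deg(7)=4, deg(8)=2, deg(9)=2)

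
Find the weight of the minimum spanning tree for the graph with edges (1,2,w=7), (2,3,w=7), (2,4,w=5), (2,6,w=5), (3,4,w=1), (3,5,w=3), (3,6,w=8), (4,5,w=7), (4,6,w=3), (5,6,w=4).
19 (MST edges: (1,2,w=7), (2,6,w=5), (3,4,w=1), (3,5,w=3), (4,6,w=3); sum of weights 7 + 5 + 1 + 3 + 3 = 19)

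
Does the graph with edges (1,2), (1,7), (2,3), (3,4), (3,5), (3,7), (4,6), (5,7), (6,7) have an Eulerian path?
Yes — and in fact it has an Eulerian circuit (the graph is connected and all 7 vertices have even degree)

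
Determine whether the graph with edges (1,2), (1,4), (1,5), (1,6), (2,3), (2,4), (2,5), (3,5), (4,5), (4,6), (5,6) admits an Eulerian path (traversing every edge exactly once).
Yes (the graph is connected and exactly 2 vertices have odd degree: {5, 6}; any Eulerian path must start and end at those)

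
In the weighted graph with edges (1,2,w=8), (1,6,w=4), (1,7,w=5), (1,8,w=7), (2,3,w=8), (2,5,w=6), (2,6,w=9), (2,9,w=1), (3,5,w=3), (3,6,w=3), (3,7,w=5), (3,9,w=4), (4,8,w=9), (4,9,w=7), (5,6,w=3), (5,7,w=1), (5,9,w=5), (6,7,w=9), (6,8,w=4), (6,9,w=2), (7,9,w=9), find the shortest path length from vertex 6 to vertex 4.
9 (path: 6 -> 9 -> 4; weights 2 + 7 = 9)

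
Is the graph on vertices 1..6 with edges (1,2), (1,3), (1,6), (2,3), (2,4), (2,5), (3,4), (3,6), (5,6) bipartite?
No (odd cycle of length 3: 3 -> 1 -> 6 -> 3)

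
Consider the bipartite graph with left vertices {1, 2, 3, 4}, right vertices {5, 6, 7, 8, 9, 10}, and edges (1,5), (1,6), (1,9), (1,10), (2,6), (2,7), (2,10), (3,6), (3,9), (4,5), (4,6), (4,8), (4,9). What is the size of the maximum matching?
4 (matching: (1,10), (2,7), (3,9), (4,8); upper bound min(|L|,|R|) = min(4,6) = 4)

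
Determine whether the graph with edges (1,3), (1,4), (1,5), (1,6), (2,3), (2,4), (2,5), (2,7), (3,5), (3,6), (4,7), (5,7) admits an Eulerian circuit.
No (2 vertices have odd degree: {4, 7}; Eulerian circuit requires 0)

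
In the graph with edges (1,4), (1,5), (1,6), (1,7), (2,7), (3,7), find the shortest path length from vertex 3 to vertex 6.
3 (path: 3 -> 7 -> 1 -> 6, 3 edges)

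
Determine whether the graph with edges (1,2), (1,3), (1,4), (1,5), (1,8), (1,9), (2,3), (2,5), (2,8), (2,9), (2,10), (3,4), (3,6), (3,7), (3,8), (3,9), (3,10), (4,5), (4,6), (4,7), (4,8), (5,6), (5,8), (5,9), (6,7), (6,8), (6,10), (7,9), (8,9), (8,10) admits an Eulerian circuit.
Yes (the graph is connected and all 10 vertices have even degree)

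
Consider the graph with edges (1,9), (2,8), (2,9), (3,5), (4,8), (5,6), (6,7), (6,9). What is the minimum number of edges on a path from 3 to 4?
6 (path: 3 -> 5 -> 6 -> 9 -> 2 -> 8 -> 4, 6 edges)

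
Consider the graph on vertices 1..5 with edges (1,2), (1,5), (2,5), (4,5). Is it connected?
No, it has 2 components: {1, 2, 4, 5}, {3}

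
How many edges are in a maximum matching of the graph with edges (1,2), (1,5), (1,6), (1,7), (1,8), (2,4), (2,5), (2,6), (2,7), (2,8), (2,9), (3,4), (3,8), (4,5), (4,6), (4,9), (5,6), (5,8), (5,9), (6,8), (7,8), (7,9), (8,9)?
4 (matching: (1,8), (2,6), (4,5), (7,9); upper bound floor(n/2) = floor(9/2) = 4)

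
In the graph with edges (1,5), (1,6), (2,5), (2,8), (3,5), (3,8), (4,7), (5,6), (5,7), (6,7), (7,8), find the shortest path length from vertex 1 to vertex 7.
2 (path: 1 -> 5 -> 7, 2 edges)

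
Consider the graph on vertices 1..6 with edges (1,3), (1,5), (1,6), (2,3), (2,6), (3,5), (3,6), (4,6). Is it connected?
Yes (BFS from 1 visits [1, 3, 5, 6, 2, 4] — all 6 vertices reached)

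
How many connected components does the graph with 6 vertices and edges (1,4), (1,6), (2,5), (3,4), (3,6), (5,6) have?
1 (components: {1, 2, 3, 4, 5, 6})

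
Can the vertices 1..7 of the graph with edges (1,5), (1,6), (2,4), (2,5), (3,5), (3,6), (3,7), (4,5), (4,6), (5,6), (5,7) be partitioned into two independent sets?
No (odd cycle of length 3: 6 -> 1 -> 5 -> 6)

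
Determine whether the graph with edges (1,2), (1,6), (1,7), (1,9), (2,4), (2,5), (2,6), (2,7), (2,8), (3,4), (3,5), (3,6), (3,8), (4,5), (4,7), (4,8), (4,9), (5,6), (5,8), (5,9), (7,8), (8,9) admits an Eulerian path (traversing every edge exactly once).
Yes — and in fact it has an Eulerian circuit (the graph is connected and all 9 vertices have even degree)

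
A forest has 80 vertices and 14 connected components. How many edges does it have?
66 (Each of the 14 component trees on V_i vertices has V_i - 1 edges; summing gives V - C = 80 - 14 = 66)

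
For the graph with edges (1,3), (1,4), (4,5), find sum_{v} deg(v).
6 (handshake: sum of degrees = 2|E| = 2 x 3 = 6)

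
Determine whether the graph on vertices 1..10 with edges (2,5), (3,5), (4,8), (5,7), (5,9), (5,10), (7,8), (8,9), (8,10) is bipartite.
Yes. Partition: {1, 2, 3, 4, 6, 7, 9, 10}, {5, 8}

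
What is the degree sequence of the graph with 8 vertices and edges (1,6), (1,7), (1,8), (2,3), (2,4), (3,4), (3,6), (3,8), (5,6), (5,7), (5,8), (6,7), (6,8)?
[5, 4, 4, 3, 3, 3, 2, 2] (degrees: deg(1)=3, deg(2)=2, deg(3)=4, deg(4)=2, deg(5)=3, deg(6)=5, deg(7)=3, deg(8)=4)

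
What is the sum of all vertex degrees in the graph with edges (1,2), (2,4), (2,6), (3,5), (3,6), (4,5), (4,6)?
14 (handshake: sum of degrees = 2|E| = 2 x 7 = 14)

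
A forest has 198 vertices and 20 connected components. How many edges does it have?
178 (Each of the 20 component trees on V_i vertices has V_i - 1 edges; summing gives V - C = 198 - 20 = 178)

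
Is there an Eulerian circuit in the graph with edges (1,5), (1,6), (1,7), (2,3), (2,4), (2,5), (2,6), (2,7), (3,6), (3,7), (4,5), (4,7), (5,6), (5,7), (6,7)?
No (6 vertices have odd degree: {1, 2, 3, 4, 5, 6}; Eulerian circuit requires 0)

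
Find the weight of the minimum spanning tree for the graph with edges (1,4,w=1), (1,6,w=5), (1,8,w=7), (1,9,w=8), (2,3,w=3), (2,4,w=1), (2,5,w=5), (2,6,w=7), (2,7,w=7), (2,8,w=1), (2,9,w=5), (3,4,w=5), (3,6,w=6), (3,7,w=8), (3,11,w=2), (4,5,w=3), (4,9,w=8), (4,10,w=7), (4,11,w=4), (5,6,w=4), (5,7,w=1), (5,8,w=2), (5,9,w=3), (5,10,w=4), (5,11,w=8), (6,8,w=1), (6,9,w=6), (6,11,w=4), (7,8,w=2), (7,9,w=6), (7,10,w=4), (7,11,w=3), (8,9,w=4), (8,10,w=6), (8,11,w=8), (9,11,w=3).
19 (MST edges: (1,4,w=1), (2,3,w=3), (2,4,w=1), (2,8,w=1), (3,11,w=2), (5,7,w=1), (5,8,w=2), (5,9,w=3), (5,10,w=4), (6,8,w=1); sum of weights 1 + 3 + 1 + 1 + 2 + 1 + 2 + 3 + 4 + 1 = 19)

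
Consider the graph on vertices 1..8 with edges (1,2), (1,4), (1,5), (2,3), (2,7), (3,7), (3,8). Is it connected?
No, it has 2 components: {1, 2, 3, 4, 5, 7, 8}, {6}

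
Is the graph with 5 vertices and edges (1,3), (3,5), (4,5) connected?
No, it has 2 components: {1, 3, 4, 5}, {2}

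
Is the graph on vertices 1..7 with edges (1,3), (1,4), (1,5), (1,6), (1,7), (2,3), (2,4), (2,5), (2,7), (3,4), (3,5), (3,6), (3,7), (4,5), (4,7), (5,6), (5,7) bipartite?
No (odd cycle of length 3: 4 -> 1 -> 5 -> 4)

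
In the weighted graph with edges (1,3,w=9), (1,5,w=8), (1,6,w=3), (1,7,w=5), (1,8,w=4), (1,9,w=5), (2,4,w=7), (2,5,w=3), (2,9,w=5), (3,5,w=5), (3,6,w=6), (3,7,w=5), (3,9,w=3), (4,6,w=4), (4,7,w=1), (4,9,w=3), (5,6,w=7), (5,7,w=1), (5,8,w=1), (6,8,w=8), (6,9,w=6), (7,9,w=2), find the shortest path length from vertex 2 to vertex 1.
8 (path: 2 -> 5 -> 8 -> 1; weights 3 + 1 + 4 = 8)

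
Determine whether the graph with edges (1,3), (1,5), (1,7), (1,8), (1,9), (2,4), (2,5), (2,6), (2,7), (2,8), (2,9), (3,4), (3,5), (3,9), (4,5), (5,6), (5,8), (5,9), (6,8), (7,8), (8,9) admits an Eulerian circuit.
No (6 vertices have odd degree: {1, 4, 5, 6, 7, 9}; Eulerian circuit requires 0)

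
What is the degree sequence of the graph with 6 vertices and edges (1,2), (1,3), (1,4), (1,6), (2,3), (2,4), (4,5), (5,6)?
[4, 3, 3, 2, 2, 2] (degrees: deg(1)=4, deg(2)=3, deg(3)=2, deg(4)=3, deg(5)=2, deg(6)=2)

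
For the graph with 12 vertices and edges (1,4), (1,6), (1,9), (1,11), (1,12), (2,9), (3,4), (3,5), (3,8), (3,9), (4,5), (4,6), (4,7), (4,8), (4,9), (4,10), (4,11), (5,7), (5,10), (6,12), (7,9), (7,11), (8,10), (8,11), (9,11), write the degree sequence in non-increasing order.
[9, 6, 5, 5, 4, 4, 4, 4, 3, 3, 2, 1] (degrees: deg(1)=5, deg(2)=1, deg(3)=4, deg(4)=9, deg(5)=4, deg(6)=3, deg(7)=4, deg(8)=4, deg(9)=6, deg(10)=3, deg(11)=5, deg(12)=2)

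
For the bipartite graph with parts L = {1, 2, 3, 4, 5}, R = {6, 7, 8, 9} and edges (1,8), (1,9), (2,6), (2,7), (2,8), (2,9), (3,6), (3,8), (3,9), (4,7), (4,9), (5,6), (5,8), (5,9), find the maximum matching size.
4 (matching: (1,9), (2,8), (3,6), (4,7); upper bound min(|L|,|R|) = min(5,4) = 4)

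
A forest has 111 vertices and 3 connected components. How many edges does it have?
108 (Each of the 3 component trees on V_i vertices has V_i - 1 edges; summing gives V - C = 111 - 3 = 108)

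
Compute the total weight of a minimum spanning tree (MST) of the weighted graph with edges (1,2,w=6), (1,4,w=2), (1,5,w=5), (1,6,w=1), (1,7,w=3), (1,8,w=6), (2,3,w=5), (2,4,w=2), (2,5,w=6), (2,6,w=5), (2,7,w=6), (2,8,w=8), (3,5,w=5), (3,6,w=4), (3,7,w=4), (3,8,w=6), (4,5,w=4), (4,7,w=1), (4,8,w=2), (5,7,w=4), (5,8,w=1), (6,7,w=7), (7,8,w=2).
13 (MST edges: (1,4,w=2), (1,6,w=1), (2,4,w=2), (3,6,w=4), (4,7,w=1), (4,8,w=2), (5,8,w=1); sum of weights 2 + 1 + 2 + 4 + 1 + 2 + 1 = 13)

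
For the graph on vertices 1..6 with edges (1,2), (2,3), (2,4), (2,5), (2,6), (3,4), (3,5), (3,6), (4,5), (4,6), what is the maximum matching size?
3 (matching: (1,2), (3,5), (4,6); upper bound floor(n/2) = floor(6/2) = 3)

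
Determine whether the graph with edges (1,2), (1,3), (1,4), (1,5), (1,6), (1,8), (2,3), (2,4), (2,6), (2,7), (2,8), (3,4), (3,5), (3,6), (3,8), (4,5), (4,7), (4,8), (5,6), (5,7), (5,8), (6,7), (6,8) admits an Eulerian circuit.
Yes (the graph is connected and all 8 vertices have even degree)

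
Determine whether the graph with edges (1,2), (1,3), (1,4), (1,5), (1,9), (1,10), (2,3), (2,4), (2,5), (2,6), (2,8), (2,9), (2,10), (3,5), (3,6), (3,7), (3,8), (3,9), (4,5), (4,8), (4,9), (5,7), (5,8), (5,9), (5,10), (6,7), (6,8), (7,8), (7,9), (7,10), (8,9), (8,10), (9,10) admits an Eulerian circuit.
No (2 vertices have odd degree: {3, 4}; Eulerian circuit requires 0)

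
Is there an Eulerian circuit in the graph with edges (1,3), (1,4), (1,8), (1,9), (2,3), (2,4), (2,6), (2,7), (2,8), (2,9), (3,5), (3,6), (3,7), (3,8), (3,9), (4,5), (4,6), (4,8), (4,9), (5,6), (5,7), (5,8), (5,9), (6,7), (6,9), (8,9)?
No (2 vertices have odd degree: {3, 9}; Eulerian circuit requires 0)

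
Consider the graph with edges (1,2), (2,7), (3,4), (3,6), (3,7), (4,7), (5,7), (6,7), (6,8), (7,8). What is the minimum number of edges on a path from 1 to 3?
3 (path: 1 -> 2 -> 7 -> 3, 3 edges)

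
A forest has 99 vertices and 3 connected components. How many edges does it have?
96 (Each of the 3 component trees on V_i vertices has V_i - 1 edges; summing gives V - C = 99 - 3 = 96)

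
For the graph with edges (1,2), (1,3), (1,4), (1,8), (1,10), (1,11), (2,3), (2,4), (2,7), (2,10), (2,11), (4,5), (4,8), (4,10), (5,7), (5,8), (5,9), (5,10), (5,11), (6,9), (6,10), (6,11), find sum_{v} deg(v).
44 (handshake: sum of degrees = 2|E| = 2 x 22 = 44)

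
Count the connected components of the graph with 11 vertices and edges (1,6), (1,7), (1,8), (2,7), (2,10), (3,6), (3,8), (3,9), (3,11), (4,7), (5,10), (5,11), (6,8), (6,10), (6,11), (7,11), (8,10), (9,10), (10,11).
1 (components: {1, 2, 3, 4, 5, 6, 7, 8, 9, 10, 11})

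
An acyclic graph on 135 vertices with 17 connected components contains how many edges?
118 (Each of the 17 component trees on V_i vertices has V_i - 1 edges; summing gives V - C = 135 - 17 = 118)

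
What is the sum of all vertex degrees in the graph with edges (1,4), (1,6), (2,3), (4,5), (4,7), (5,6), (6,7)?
14 (handshake: sum of degrees = 2|E| = 2 x 7 = 14)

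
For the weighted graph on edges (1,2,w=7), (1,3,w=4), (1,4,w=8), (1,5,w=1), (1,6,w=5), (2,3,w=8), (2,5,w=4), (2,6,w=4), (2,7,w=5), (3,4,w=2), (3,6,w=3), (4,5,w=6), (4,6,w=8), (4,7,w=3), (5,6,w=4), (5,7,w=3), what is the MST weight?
16 (MST edges: (1,5,w=1), (2,5,w=4), (3,4,w=2), (3,6,w=3), (4,7,w=3), (5,7,w=3); sum of weights 1 + 4 + 2 + 3 + 3 + 3 = 16)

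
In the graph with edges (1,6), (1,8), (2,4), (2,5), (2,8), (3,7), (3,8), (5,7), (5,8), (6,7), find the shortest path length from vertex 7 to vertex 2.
2 (path: 7 -> 5 -> 2, 2 edges)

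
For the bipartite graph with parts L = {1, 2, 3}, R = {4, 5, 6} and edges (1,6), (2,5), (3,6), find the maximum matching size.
2 (matching: (1,6), (2,5); upper bound min(|L|,|R|) = min(3,3) = 3)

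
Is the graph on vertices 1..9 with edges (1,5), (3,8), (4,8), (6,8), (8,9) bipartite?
Yes. Partition: {1, 2, 3, 4, 6, 7, 9}, {5, 8}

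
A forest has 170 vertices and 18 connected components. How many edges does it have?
152 (Each of the 18 component trees on V_i vertices has V_i - 1 edges; summing gives V - C = 170 - 18 = 152)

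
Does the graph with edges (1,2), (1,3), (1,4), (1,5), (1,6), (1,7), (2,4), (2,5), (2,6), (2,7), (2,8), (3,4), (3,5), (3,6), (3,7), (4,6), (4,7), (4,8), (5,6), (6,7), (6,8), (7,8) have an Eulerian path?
Yes (the graph is connected and exactly 2 vertices have odd degree: {3, 6}; any Eulerian path must start and end at those)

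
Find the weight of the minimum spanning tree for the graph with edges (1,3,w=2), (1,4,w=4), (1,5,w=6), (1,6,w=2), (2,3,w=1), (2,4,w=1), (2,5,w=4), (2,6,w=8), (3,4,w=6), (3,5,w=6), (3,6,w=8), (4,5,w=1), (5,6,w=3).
7 (MST edges: (1,3,w=2), (1,6,w=2), (2,3,w=1), (2,4,w=1), (4,5,w=1); sum of weights 2 + 2 + 1 + 1 + 1 = 7)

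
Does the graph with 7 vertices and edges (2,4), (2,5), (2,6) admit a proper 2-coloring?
Yes. Partition: {1, 2, 3, 7}, {4, 5, 6}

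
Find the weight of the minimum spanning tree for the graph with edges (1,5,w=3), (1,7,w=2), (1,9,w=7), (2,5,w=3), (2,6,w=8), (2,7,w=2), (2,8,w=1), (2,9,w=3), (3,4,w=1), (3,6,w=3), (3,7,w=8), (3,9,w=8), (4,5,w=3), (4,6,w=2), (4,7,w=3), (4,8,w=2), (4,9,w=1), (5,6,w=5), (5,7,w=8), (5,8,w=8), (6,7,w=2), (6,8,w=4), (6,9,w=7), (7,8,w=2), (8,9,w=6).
14 (MST edges: (1,5,w=3), (1,7,w=2), (2,7,w=2), (2,8,w=1), (3,4,w=1), (4,6,w=2), (4,8,w=2), (4,9,w=1); sum of weights 3 + 2 + 2 + 1 + 1 + 2 + 2 + 1 = 14)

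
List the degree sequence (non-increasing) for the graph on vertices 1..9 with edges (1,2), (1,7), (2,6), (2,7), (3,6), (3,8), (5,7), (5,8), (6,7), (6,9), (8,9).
[4, 4, 3, 3, 2, 2, 2, 2, 0] (degrees: deg(1)=2, deg(2)=3, deg(3)=2, deg(4)=0, deg(5)=2, deg(6)=4, deg(7)=4, deg(8)=3, deg(9)=2)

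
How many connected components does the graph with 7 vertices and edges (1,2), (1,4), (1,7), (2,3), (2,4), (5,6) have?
2 (components: {1, 2, 3, 4, 7}, {5, 6})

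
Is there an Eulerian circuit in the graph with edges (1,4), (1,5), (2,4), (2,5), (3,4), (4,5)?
No (2 vertices have odd degree: {3, 5}; Eulerian circuit requires 0)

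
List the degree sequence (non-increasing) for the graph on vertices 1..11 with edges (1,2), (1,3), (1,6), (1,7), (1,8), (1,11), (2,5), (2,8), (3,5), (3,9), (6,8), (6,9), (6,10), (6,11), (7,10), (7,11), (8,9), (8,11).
[6, 5, 5, 4, 3, 3, 3, 3, 2, 2, 0] (degrees: deg(1)=6, deg(2)=3, deg(3)=3, deg(4)=0, deg(5)=2, deg(6)=5, deg(7)=3, deg(8)=5, deg(9)=3, deg(10)=2, deg(11)=4)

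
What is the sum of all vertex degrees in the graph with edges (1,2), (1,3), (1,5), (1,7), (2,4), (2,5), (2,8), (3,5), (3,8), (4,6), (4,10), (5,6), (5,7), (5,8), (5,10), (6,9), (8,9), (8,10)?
36 (handshake: sum of degrees = 2|E| = 2 x 18 = 36)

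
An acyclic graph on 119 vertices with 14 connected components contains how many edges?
105 (Each of the 14 component trees on V_i vertices has V_i - 1 edges; summing gives V - C = 119 - 14 = 105)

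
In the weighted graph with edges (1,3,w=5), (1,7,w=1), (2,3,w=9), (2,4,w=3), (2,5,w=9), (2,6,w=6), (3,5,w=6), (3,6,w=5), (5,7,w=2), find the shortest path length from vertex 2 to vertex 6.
6 (path: 2 -> 6; weights 6 = 6)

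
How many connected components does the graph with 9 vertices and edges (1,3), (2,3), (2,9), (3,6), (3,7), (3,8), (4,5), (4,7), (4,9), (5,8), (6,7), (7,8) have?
1 (components: {1, 2, 3, 4, 5, 6, 7, 8, 9})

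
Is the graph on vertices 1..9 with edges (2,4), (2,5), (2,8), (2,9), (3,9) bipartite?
Yes. Partition: {1, 2, 3, 6, 7}, {4, 5, 8, 9}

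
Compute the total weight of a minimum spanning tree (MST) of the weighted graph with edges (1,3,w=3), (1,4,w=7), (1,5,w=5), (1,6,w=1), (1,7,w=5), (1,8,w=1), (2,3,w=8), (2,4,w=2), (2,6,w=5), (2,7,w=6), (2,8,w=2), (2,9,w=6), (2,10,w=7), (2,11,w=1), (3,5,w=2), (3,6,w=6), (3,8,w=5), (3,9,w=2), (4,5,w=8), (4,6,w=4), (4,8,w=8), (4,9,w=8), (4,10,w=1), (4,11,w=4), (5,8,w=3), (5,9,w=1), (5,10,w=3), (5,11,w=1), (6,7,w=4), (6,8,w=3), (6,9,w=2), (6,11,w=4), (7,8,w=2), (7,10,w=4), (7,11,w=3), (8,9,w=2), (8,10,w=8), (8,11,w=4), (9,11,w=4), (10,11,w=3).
14 (MST edges: (1,6,w=1), (1,8,w=1), (2,4,w=2), (2,8,w=2), (2,11,w=1), (3,9,w=2), (4,10,w=1), (5,9,w=1), (5,11,w=1), (7,8,w=2); sum of weights 1 + 1 + 2 + 2 + 1 + 2 + 1 + 1 + 1 + 2 = 14)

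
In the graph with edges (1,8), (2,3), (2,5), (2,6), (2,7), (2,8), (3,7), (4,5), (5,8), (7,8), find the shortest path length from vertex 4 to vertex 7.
3 (path: 4 -> 5 -> 2 -> 7, 3 edges)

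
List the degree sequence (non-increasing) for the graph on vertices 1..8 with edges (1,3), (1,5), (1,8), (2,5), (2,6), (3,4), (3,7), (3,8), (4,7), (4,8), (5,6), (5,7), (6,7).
[4, 4, 4, 3, 3, 3, 3, 2] (degrees: deg(1)=3, deg(2)=2, deg(3)=4, deg(4)=3, deg(5)=4, deg(6)=3, deg(7)=4, deg(8)=3)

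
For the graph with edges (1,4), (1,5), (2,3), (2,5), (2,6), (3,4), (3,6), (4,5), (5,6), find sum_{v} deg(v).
18 (handshake: sum of degrees = 2|E| = 2 x 9 = 18)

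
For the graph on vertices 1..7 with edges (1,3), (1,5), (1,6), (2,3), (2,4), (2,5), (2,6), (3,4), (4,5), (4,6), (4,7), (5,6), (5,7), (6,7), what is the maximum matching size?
3 (matching: (2,6), (3,4), (5,7); upper bound floor(n/2) = floor(7/2) = 3)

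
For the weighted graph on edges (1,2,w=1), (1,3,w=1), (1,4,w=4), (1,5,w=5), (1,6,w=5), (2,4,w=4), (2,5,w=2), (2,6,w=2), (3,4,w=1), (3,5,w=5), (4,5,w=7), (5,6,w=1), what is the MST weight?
6 (MST edges: (1,2,w=1), (1,3,w=1), (2,5,w=2), (3,4,w=1), (5,6,w=1); sum of weights 1 + 1 + 2 + 1 + 1 = 6)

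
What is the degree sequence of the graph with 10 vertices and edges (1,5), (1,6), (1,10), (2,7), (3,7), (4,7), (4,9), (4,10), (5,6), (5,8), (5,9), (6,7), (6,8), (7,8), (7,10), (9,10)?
[6, 4, 4, 4, 3, 3, 3, 3, 1, 1] (degrees: deg(1)=3, deg(2)=1, deg(3)=1, deg(4)=3, deg(5)=4, deg(6)=4, deg(7)=6, deg(8)=3, deg(9)=3, deg(10)=4)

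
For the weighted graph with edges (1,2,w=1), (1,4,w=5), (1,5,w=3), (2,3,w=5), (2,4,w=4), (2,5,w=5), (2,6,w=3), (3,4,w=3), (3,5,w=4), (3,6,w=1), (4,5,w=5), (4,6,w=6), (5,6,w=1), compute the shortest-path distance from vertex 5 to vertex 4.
5 (path: 5 -> 4; weights 5 = 5)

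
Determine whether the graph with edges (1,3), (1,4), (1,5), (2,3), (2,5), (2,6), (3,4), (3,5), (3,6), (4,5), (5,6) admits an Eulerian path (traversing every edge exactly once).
No (6 vertices have odd degree: {1, 2, 3, 4, 5, 6}; Eulerian path requires 0 or 2)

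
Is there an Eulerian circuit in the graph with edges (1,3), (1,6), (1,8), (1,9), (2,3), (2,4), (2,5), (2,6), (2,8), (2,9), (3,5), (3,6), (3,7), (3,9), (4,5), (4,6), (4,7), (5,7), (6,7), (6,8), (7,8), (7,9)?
Yes (the graph is connected and all 9 vertices have even degree)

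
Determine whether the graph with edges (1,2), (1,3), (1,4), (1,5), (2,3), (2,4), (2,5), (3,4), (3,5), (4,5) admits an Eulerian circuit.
Yes (the graph is connected and all 5 vertices have even degree)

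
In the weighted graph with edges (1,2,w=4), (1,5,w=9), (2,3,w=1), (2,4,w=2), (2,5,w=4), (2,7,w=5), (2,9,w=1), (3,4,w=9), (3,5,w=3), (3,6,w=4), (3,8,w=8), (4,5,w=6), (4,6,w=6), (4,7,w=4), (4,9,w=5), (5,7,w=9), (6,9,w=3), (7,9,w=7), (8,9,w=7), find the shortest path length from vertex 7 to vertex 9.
6 (path: 7 -> 2 -> 9; weights 5 + 1 = 6)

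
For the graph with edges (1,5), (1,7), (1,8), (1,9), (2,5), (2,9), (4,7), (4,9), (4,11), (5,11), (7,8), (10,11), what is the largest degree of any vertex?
4 (attained at vertex 1)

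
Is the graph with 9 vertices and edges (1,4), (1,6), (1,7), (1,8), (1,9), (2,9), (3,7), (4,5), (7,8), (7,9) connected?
Yes (BFS from 1 visits [1, 4, 6, 7, 8, 9, 5, 3, 2] — all 9 vertices reached)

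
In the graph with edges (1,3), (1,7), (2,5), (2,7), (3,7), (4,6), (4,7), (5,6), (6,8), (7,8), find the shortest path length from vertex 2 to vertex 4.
2 (path: 2 -> 7 -> 4, 2 edges)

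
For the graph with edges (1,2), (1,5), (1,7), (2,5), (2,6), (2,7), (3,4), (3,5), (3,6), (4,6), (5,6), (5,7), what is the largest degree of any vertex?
5 (attained at vertex 5)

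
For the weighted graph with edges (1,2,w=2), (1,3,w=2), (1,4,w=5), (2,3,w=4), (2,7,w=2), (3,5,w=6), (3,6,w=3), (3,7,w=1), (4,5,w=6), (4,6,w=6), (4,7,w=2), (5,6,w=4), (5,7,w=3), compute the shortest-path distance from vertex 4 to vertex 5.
5 (path: 4 -> 7 -> 5; weights 2 + 3 = 5)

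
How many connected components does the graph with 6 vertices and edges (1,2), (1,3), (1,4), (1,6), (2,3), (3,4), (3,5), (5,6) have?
1 (components: {1, 2, 3, 4, 5, 6})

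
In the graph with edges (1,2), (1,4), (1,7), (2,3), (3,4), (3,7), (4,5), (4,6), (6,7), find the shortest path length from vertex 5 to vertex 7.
3 (path: 5 -> 4 -> 6 -> 7, 3 edges)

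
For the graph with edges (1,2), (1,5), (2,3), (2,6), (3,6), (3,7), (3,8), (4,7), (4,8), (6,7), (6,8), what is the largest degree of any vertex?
4 (attained at vertices 3, 6)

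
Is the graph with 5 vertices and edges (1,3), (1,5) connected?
No, it has 3 components: {1, 3, 5}, {2}, {4}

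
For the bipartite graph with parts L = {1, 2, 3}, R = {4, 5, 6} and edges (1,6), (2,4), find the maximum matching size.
2 (matching: (1,6), (2,4); upper bound min(|L|,|R|) = min(3,3) = 3)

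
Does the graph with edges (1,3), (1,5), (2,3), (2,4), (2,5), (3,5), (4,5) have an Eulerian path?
Yes (the graph is connected and exactly 2 vertices have odd degree: {2, 3}; any Eulerian path must start and end at those)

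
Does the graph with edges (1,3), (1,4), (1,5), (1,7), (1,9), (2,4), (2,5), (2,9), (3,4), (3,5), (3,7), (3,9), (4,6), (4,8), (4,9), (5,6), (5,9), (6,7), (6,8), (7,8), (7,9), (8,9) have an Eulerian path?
No (6 vertices have odd degree: {1, 2, 3, 5, 7, 9}; Eulerian path requires 0 or 2)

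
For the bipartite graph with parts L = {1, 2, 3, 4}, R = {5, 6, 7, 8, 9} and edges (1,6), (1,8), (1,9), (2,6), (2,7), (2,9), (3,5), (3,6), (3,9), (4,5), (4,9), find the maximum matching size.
4 (matching: (1,8), (2,7), (3,6), (4,9); upper bound min(|L|,|R|) = min(4,5) = 4)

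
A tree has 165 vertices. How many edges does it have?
164 (A tree on V vertices has V - 1 edges, so 165 - 1 = 164)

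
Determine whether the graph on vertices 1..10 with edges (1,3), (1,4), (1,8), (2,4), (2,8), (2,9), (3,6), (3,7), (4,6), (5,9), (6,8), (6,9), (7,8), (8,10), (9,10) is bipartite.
Yes. Partition: {1, 2, 5, 6, 7, 10}, {3, 4, 8, 9}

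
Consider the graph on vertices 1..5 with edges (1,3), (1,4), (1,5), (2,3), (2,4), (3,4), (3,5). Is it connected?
Yes (BFS from 1 visits [1, 3, 4, 5, 2] — all 5 vertices reached)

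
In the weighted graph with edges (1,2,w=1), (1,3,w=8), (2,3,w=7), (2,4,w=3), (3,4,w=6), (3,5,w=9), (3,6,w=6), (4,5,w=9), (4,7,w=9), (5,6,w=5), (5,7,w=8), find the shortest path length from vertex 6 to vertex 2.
13 (path: 6 -> 3 -> 2; weights 6 + 7 = 13)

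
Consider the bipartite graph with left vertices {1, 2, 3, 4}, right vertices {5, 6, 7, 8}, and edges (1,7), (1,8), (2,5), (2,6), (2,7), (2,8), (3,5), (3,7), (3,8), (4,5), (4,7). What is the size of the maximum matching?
4 (matching: (1,8), (2,6), (3,7), (4,5); upper bound min(|L|,|R|) = min(4,4) = 4)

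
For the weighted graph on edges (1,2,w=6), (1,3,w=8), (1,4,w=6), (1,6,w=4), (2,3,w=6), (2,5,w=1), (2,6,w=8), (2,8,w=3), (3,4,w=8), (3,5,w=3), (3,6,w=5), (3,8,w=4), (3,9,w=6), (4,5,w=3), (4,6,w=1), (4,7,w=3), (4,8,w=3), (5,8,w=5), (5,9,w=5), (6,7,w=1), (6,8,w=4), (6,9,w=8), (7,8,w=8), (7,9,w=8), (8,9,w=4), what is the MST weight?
20 (MST edges: (1,6,w=4), (2,5,w=1), (2,8,w=3), (3,5,w=3), (4,5,w=3), (4,6,w=1), (6,7,w=1), (8,9,w=4); sum of weights 4 + 1 + 3 + 3 + 3 + 1 + 1 + 4 = 20)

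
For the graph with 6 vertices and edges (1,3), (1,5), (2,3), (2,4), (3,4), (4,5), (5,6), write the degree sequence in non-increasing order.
[3, 3, 3, 2, 2, 1] (degrees: deg(1)=2, deg(2)=2, deg(3)=3, deg(4)=3, deg(5)=3, deg(6)=1)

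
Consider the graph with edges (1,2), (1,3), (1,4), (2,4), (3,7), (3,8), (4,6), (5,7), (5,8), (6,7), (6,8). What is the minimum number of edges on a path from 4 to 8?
2 (path: 4 -> 6 -> 8, 2 edges)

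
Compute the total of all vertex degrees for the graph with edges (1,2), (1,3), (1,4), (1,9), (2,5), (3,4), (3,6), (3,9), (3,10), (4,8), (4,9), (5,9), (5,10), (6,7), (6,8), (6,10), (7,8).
34 (handshake: sum of degrees = 2|E| = 2 x 17 = 34)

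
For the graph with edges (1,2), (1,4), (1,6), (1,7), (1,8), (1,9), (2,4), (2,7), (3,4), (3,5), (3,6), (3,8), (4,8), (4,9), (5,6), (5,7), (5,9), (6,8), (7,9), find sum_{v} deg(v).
38 (handshake: sum of degrees = 2|E| = 2 x 19 = 38)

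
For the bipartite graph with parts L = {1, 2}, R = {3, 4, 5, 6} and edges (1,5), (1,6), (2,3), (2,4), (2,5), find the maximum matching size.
2 (matching: (1,6), (2,5); upper bound min(|L|,|R|) = min(2,4) = 2)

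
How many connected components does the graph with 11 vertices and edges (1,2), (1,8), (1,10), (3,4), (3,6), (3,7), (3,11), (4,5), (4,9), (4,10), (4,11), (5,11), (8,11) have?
1 (components: {1, 2, 3, 4, 5, 6, 7, 8, 9, 10, 11})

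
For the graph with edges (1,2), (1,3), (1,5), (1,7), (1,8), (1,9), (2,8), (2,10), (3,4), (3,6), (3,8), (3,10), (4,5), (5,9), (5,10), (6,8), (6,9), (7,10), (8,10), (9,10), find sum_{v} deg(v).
40 (handshake: sum of degrees = 2|E| = 2 x 20 = 40)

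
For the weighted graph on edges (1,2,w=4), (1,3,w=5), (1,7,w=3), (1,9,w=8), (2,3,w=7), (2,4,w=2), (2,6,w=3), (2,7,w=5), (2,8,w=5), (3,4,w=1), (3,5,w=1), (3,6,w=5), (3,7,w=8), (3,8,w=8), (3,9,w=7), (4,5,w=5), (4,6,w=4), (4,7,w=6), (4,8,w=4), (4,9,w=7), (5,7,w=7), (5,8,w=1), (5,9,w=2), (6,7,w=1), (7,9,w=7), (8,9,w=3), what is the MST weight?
14 (MST edges: (1,7,w=3), (2,4,w=2), (2,6,w=3), (3,4,w=1), (3,5,w=1), (5,8,w=1), (5,9,w=2), (6,7,w=1); sum of weights 3 + 2 + 3 + 1 + 1 + 1 + 2 + 1 = 14)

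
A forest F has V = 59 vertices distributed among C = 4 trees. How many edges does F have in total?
55 (Each of the 4 component trees on V_i vertices has V_i - 1 edges; summing gives V - C = 59 - 4 = 55)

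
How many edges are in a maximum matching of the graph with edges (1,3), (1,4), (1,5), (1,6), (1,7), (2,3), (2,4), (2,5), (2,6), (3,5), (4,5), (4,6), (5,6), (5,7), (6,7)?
3 (matching: (2,3), (4,5), (6,7); upper bound floor(n/2) = floor(7/2) = 3)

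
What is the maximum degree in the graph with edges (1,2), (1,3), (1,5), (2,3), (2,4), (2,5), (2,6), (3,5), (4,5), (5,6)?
5 (attained at vertices 2, 5)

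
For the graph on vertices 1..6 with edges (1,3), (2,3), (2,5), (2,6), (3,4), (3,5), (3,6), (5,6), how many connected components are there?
1 (components: {1, 2, 3, 4, 5, 6})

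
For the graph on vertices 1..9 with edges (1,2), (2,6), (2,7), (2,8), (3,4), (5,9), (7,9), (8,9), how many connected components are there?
2 (components: {1, 2, 5, 6, 7, 8, 9}, {3, 4})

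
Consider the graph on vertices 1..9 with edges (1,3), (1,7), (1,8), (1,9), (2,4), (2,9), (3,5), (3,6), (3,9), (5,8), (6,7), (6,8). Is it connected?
Yes (BFS from 1 visits [1, 3, 7, 8, 9, 5, 6, 2, 4] — all 9 vertices reached)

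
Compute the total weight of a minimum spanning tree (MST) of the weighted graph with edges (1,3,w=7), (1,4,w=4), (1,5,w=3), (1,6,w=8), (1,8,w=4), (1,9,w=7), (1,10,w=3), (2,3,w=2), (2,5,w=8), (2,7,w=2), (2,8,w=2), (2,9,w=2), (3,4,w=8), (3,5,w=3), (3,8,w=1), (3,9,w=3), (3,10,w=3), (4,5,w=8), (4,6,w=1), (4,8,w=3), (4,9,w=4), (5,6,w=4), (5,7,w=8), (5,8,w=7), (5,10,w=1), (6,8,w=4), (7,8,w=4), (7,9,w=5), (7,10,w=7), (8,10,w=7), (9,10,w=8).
18 (MST edges: (1,10,w=3), (2,3,w=2), (2,7,w=2), (2,9,w=2), (3,5,w=3), (3,8,w=1), (4,6,w=1), (4,8,w=3), (5,10,w=1); sum of weights 3 + 2 + 2 + 2 + 3 + 1 + 1 + 3 + 1 = 18)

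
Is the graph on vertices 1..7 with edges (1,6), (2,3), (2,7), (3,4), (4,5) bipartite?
Yes. Partition: {1, 2, 4}, {3, 5, 6, 7}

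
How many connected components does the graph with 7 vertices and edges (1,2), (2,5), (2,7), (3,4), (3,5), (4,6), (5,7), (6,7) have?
1 (components: {1, 2, 3, 4, 5, 6, 7})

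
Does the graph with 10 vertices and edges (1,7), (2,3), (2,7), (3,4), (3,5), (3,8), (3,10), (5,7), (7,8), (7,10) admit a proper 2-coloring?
Yes. Partition: {1, 2, 4, 5, 6, 8, 9, 10}, {3, 7}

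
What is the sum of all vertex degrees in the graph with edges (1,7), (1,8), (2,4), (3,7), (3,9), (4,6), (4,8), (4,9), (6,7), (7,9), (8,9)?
22 (handshake: sum of degrees = 2|E| = 2 x 11 = 22)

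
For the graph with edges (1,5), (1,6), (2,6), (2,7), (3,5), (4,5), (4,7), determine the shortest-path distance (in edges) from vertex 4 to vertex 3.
2 (path: 4 -> 5 -> 3, 2 edges)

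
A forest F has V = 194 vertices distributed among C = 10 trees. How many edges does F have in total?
184 (Each of the 10 component trees on V_i vertices has V_i - 1 edges; summing gives V - C = 194 - 10 = 184)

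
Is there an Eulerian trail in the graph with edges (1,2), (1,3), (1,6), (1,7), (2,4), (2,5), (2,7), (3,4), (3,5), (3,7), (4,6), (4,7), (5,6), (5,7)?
Yes (the graph is connected and exactly 2 vertices have odd degree: {6, 7}; any Eulerian path must start and end at those)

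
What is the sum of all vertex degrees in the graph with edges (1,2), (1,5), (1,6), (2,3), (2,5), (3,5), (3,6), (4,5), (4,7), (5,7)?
20 (handshake: sum of degrees = 2|E| = 2 x 10 = 20)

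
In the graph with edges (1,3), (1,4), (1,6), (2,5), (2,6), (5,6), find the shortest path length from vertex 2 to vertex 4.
3 (path: 2 -> 6 -> 1 -> 4, 3 edges)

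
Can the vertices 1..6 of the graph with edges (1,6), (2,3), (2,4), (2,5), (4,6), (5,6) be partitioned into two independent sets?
Yes. Partition: {1, 3, 4, 5}, {2, 6}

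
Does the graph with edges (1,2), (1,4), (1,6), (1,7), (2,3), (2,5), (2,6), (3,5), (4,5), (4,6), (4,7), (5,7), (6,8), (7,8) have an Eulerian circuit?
Yes (the graph is connected and all 8 vertices have even degree)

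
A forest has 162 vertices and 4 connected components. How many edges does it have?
158 (Each of the 4 component trees on V_i vertices has V_i - 1 edges; summing gives V - C = 162 - 4 = 158)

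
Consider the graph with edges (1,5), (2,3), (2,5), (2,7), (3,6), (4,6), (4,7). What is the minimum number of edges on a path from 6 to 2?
2 (path: 6 -> 3 -> 2, 2 edges)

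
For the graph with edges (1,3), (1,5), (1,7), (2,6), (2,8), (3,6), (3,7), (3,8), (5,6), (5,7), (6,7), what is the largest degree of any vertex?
4 (attained at vertices 3, 6, 7)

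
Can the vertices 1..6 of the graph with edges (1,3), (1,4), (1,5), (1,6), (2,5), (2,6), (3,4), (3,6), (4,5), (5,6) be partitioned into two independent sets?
No (odd cycle of length 3: 3 -> 1 -> 6 -> 3)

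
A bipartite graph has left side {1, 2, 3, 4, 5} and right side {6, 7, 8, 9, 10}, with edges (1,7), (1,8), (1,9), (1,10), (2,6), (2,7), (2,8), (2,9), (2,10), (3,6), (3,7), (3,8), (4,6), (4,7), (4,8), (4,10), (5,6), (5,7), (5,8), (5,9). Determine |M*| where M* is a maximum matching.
5 (matching: (1,10), (2,9), (3,8), (4,7), (5,6); upper bound min(|L|,|R|) = min(5,5) = 5)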